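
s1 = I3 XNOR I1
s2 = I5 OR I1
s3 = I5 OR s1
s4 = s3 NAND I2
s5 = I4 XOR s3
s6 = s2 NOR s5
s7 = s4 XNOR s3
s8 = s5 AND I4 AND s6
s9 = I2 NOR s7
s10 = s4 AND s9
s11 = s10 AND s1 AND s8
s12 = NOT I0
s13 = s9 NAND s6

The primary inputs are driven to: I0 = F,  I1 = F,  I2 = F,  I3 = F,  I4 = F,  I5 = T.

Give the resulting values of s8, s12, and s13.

s8 = F; s12 = T; s13 = T

s1 = I3 XNOR I1 = F XNOR F = T
s2 = I5 OR I1 = T OR F = T
s3 = I5 OR s1 = T OR T = T
s4 = s3 NAND I2 = T NAND F = T
s5 = I4 XOR s3 = F XOR T = T
s6 = s2 NOR s5 = T NOR T = F
s7 = s4 XNOR s3 = T XNOR T = T
s8 = s5 AND I4 AND s6 = T AND F AND F = F
s9 = I2 NOR s7 = F NOR T = F
s12 = NOT I0 = NOT F = T
s13 = s9 NAND s6 = F NAND F = T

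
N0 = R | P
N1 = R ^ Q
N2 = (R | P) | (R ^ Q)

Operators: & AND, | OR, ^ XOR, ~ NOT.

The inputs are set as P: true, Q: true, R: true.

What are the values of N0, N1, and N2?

N0 = true; N1 = false; N2 = true

N0 = true | true = true
N1 = true ^ true = false
N2 = (true | true) | (true ^ true) = true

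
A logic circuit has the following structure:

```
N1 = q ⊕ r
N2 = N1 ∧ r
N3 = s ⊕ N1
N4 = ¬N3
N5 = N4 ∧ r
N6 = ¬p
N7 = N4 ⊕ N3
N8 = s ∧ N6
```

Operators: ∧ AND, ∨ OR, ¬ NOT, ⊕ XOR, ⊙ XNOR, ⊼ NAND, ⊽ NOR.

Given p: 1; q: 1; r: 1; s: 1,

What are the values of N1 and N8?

N1 = 0; N8 = 0

N1 = q XOR r = 1 XOR 1 = 0
N6 = NOT p = NOT 1 = 0
N8 = s AND N6 = 1 AND 0 = 0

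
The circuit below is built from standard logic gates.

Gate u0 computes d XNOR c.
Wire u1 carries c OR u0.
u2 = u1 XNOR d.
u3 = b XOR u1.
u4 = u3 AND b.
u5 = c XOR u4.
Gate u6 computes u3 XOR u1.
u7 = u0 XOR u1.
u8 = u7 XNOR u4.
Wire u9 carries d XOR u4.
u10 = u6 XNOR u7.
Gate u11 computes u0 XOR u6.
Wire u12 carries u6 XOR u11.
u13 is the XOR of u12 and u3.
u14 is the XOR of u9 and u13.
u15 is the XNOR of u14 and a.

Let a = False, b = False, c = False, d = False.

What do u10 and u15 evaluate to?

u10 = True, u15 = True

u0 = d XNOR c = False XNOR False = True
u1 = c OR u0 = False OR True = True
u3 = b XOR u1 = False XOR True = True
u4 = u3 AND b = True AND False = False
u6 = u3 XOR u1 = True XOR True = False
u7 = u0 XOR u1 = True XOR True = False
u9 = d XOR u4 = False XOR False = False
u10 = u6 XNOR u7 = False XNOR False = True
u11 = u0 XOR u6 = True XOR False = True
u12 = u6 XOR u11 = False XOR True = True
u13 = u12 XOR u3 = True XOR True = False
u14 = u9 XOR u13 = False XOR False = False
u15 = u14 XNOR a = False XNOR False = True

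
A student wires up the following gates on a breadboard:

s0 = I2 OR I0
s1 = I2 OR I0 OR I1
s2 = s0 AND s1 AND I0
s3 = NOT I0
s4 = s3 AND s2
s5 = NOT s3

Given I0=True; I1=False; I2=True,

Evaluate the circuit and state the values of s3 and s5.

s3 = NOT I0 = NOT True = False
s5 = NOT s3 = NOT False = True

s3 = False, s5 = True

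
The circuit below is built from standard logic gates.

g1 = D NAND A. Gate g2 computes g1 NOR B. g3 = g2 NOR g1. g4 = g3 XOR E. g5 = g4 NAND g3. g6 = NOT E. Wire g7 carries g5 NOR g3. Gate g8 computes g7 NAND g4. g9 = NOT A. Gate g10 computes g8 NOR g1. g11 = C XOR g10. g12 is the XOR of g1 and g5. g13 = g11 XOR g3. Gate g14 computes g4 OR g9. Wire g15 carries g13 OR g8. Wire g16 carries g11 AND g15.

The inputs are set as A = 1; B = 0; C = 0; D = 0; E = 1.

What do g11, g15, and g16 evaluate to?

g11 = 0; g15 = 1; g16 = 0

g1 = D NAND A = 0 NAND 1 = 1
g2 = g1 NOR B = 1 NOR 0 = 0
g3 = g2 NOR g1 = 0 NOR 1 = 0
g4 = g3 XOR E = 0 XOR 1 = 1
g5 = g4 NAND g3 = 1 NAND 0 = 1
g7 = g5 NOR g3 = 1 NOR 0 = 0
g8 = g7 NAND g4 = 0 NAND 1 = 1
g10 = g8 NOR g1 = 1 NOR 1 = 0
g11 = C XOR g10 = 0 XOR 0 = 0
g13 = g11 XOR g3 = 0 XOR 0 = 0
g15 = g13 OR g8 = 0 OR 1 = 1
g16 = g11 AND g15 = 0 AND 1 = 0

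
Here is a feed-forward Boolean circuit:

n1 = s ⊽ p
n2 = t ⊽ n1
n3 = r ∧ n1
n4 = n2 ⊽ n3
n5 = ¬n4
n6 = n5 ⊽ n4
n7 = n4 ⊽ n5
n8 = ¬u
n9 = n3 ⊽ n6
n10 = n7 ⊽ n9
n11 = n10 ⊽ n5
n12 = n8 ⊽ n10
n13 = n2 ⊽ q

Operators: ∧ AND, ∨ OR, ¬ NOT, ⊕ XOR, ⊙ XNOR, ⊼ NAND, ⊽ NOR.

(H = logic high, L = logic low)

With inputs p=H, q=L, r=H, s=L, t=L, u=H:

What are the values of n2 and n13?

n1 = s NOR p = L NOR H = L
n2 = t NOR n1 = L NOR L = H
n13 = n2 NOR q = H NOR L = L

n2 = H, n13 = L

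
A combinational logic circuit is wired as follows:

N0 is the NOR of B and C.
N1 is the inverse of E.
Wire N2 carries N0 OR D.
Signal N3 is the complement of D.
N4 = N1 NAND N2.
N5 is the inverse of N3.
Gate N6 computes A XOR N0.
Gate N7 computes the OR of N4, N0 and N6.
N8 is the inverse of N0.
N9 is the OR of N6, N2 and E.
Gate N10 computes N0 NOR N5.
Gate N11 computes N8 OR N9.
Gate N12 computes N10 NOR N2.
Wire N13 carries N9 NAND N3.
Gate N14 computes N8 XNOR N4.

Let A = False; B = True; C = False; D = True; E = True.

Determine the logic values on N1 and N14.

N0 = B NOR C = True NOR False = False
N1 = NOT E = NOT True = False
N2 = N0 OR D = False OR True = True
N4 = N1 NAND N2 = False NAND True = True
N8 = NOT N0 = NOT False = True
N14 = N8 XNOR N4 = True XNOR True = True

N1 = False  N14 = True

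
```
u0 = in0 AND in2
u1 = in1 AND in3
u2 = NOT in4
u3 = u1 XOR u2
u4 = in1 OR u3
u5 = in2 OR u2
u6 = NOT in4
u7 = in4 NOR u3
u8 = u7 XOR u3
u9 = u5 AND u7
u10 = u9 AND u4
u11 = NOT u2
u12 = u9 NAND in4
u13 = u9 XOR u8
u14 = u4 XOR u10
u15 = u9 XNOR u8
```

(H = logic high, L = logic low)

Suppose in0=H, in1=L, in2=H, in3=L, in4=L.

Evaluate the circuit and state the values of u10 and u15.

u10 = L  u15 = L

u1 = in1 AND in3 = L AND L = L
u2 = NOT in4 = NOT L = H
u3 = u1 XOR u2 = L XOR H = H
u4 = in1 OR u3 = L OR H = H
u5 = in2 OR u2 = H OR H = H
u7 = in4 NOR u3 = L NOR H = L
u8 = u7 XOR u3 = L XOR H = H
u9 = u5 AND u7 = H AND L = L
u10 = u9 AND u4 = L AND H = L
u15 = u9 XNOR u8 = L XNOR H = L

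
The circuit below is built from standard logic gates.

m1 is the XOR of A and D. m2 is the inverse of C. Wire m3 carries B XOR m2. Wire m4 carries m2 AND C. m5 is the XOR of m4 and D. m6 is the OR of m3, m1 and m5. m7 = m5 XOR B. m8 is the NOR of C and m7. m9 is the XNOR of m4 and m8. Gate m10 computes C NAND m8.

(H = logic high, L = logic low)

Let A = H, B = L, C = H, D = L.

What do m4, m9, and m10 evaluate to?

m2 = NOT C = NOT H = L
m4 = m2 AND C = L AND H = L
m5 = m4 XOR D = L XOR L = L
m7 = m5 XOR B = L XOR L = L
m8 = C NOR m7 = H NOR L = L
m9 = m4 XNOR m8 = L XNOR L = H
m10 = C NAND m8 = H NAND L = H

m4 = L, m9 = H, m10 = H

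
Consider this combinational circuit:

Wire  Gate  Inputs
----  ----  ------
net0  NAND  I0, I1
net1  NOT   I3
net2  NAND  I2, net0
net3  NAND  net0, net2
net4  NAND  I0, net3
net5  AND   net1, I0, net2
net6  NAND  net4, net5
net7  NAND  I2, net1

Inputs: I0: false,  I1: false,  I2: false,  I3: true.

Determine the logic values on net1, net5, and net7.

net1 = false  net5 = false  net7 = true

net0 = I0 NAND I1 = false NAND false = true
net1 = NOT I3 = NOT true = false
net2 = I2 NAND net0 = false NAND true = true
net5 = net1 AND I0 AND net2 = false AND false AND true = false
net7 = I2 NAND net1 = false NAND false = true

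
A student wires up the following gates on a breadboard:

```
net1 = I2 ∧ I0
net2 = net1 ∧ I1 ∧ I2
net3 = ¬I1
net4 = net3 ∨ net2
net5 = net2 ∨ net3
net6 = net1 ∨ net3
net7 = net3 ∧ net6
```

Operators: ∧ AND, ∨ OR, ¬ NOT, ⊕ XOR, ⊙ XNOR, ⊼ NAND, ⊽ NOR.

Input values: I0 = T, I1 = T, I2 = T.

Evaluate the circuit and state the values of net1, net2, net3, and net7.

net1 = T, net2 = T, net3 = F, net7 = F

net1 = I2 AND I0 = T AND T = T
net2 = net1 AND I1 AND I2 = T AND T AND T = T
net3 = NOT I1 = NOT T = F
net6 = net1 OR net3 = T OR F = T
net7 = net3 AND net6 = F AND T = F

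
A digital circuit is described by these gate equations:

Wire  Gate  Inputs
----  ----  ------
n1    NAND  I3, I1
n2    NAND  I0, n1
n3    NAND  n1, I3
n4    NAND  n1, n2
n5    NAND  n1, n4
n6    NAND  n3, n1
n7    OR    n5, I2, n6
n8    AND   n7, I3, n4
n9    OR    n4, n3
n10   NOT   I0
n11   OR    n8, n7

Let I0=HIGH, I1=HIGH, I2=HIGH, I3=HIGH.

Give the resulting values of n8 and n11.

n1 = I3 NAND I1 = HIGH NAND HIGH = LOW
n2 = I0 NAND n1 = HIGH NAND LOW = HIGH
n3 = n1 NAND I3 = LOW NAND HIGH = HIGH
n4 = n1 NAND n2 = LOW NAND HIGH = HIGH
n5 = n1 NAND n4 = LOW NAND HIGH = HIGH
n6 = n3 NAND n1 = HIGH NAND LOW = HIGH
n7 = n5 OR I2 OR n6 = HIGH OR HIGH OR HIGH = HIGH
n8 = n7 AND I3 AND n4 = HIGH AND HIGH AND HIGH = HIGH
n11 = n8 OR n7 = HIGH OR HIGH = HIGH

n8 = HIGH, n11 = HIGH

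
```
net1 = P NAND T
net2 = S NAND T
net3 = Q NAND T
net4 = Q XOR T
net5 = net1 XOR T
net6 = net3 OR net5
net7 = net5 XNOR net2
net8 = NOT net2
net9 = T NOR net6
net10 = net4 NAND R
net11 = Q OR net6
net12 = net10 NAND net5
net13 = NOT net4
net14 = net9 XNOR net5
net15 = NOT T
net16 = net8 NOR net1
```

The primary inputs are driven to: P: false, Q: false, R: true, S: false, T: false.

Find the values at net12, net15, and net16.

net1 = P NAND T = false NAND false = true
net2 = S NAND T = false NAND false = true
net4 = Q XOR T = false XOR false = false
net5 = net1 XOR T = true XOR false = true
net8 = NOT net2 = NOT true = false
net10 = net4 NAND R = false NAND true = true
net12 = net10 NAND net5 = true NAND true = false
net15 = NOT T = NOT false = true
net16 = net8 NOR net1 = false NOR true = false

net12 = false, net15 = true, net16 = false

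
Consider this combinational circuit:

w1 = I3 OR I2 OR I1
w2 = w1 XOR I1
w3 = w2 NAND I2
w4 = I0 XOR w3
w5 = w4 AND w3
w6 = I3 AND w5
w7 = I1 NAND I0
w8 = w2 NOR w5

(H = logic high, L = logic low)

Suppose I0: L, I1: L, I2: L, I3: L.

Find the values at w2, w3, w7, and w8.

w2 = L; w3 = H; w7 = H; w8 = L

w1 = I3 OR I2 OR I1 = L OR L OR L = L
w2 = w1 XOR I1 = L XOR L = L
w3 = w2 NAND I2 = L NAND L = H
w4 = I0 XOR w3 = L XOR H = H
w5 = w4 AND w3 = H AND H = H
w7 = I1 NAND I0 = L NAND L = H
w8 = w2 NOR w5 = L NOR H = L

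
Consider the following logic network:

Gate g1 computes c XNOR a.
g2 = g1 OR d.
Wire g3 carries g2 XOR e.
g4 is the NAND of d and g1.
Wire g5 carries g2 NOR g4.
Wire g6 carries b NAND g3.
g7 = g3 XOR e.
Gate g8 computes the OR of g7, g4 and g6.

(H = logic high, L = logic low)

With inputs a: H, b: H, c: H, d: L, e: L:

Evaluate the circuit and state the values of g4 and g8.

g1 = c XNOR a = H XNOR H = H
g2 = g1 OR d = H OR L = H
g3 = g2 XOR e = H XOR L = H
g4 = d NAND g1 = L NAND H = H
g6 = b NAND g3 = H NAND H = L
g7 = g3 XOR e = H XOR L = H
g8 = g7 OR g4 OR g6 = H OR H OR L = H

g4 = H; g8 = H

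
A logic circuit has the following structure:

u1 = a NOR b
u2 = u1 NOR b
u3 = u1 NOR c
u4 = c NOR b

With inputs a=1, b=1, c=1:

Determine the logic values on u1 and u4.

u1 = 0; u4 = 0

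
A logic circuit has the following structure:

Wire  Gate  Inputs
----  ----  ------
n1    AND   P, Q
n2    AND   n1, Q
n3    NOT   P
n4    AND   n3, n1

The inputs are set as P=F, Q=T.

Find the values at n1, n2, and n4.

n1 = P AND Q = F AND T = F
n2 = n1 AND Q = F AND T = F
n3 = NOT P = NOT F = T
n4 = n3 AND n1 = T AND F = F

n1 = F, n2 = F, n4 = F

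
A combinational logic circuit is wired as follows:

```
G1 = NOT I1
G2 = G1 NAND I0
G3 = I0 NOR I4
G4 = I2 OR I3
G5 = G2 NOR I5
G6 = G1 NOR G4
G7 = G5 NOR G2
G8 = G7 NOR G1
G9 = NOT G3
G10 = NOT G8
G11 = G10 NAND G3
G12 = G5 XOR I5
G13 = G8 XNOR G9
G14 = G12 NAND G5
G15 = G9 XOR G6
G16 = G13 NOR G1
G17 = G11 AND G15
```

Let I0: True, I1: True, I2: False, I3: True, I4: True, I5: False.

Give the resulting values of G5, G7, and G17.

G5 = False, G7 = False, G17 = True

G1 = NOT I1 = NOT True = False
G2 = G1 NAND I0 = False NAND True = True
G3 = I0 NOR I4 = True NOR True = False
G4 = I2 OR I3 = False OR True = True
G5 = G2 NOR I5 = True NOR False = False
G6 = G1 NOR G4 = False NOR True = False
G7 = G5 NOR G2 = False NOR True = False
G8 = G7 NOR G1 = False NOR False = True
G9 = NOT G3 = NOT False = True
G10 = NOT G8 = NOT True = False
G11 = G10 NAND G3 = False NAND False = True
G15 = G9 XOR G6 = True XOR False = True
G17 = G11 AND G15 = True AND True = True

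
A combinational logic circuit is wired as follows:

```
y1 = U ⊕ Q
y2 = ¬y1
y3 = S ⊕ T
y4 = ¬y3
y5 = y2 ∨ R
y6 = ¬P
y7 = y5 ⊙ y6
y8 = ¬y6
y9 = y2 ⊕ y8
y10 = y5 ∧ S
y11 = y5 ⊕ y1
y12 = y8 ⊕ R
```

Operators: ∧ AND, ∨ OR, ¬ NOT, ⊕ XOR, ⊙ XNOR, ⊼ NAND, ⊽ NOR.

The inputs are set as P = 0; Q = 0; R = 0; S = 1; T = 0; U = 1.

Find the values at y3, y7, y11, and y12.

y1 = U XOR Q = 1 XOR 0 = 1
y2 = NOT y1 = NOT 1 = 0
y3 = S XOR T = 1 XOR 0 = 1
y5 = y2 OR R = 0 OR 0 = 0
y6 = NOT P = NOT 0 = 1
y7 = y5 XNOR y6 = 0 XNOR 1 = 0
y8 = NOT y6 = NOT 1 = 0
y11 = y5 XOR y1 = 0 XOR 1 = 1
y12 = y8 XOR R = 0 XOR 0 = 0

y3 = 1, y7 = 0, y11 = 1, y12 = 0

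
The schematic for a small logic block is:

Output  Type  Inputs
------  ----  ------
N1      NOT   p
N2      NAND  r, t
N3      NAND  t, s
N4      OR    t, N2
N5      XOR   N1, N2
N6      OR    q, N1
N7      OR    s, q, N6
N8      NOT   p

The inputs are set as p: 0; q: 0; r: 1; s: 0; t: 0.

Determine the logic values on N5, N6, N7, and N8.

N5 = 0; N6 = 1; N7 = 1; N8 = 1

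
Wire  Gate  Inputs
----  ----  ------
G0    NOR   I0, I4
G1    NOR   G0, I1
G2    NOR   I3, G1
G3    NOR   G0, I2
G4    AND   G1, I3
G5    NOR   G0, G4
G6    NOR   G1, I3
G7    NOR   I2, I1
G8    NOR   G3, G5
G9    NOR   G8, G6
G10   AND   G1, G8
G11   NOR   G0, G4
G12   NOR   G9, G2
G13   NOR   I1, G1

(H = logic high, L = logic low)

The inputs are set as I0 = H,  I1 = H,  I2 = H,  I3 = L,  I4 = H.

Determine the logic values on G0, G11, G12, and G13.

G0 = L, G11 = H, G12 = L, G13 = L

G0 = I0 NOR I4 = H NOR H = L
G1 = G0 NOR I1 = L NOR H = L
G2 = I3 NOR G1 = L NOR L = H
G3 = G0 NOR I2 = L NOR H = L
G4 = G1 AND I3 = L AND L = L
G5 = G0 NOR G4 = L NOR L = H
G6 = G1 NOR I3 = L NOR L = H
G8 = G3 NOR G5 = L NOR H = L
G9 = G8 NOR G6 = L NOR H = L
G11 = G0 NOR G4 = L NOR L = H
G12 = G9 NOR G2 = L NOR H = L
G13 = I1 NOR G1 = H NOR L = L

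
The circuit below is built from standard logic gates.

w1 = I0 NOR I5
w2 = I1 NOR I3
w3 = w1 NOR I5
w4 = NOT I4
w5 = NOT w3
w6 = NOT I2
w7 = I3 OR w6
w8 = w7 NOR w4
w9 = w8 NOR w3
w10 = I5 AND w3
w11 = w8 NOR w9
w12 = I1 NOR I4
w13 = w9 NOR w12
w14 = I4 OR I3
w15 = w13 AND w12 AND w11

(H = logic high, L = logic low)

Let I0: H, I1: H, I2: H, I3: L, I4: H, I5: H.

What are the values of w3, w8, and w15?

w1 = I0 NOR I5 = H NOR H = L
w3 = w1 NOR I5 = L NOR H = L
w4 = NOT I4 = NOT H = L
w6 = NOT I2 = NOT H = L
w7 = I3 OR w6 = L OR L = L
w8 = w7 NOR w4 = L NOR L = H
w9 = w8 NOR w3 = H NOR L = L
w11 = w8 NOR w9 = H NOR L = L
w12 = I1 NOR I4 = H NOR H = L
w13 = w9 NOR w12 = L NOR L = H
w15 = w13 AND w12 AND w11 = H AND L AND L = L

w3 = L, w8 = H, w15 = L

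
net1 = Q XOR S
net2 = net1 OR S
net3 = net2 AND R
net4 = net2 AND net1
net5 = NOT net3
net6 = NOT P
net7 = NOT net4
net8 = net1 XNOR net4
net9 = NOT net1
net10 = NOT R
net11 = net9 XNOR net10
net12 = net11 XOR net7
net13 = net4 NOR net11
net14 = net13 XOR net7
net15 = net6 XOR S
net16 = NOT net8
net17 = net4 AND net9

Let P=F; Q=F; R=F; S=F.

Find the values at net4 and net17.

net4 = F, net17 = F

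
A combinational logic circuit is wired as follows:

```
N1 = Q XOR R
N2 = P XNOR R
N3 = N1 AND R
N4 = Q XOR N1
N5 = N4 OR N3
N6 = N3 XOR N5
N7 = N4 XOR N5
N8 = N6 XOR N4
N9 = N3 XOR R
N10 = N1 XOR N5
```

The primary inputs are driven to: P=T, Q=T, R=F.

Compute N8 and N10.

N8 = F, N10 = T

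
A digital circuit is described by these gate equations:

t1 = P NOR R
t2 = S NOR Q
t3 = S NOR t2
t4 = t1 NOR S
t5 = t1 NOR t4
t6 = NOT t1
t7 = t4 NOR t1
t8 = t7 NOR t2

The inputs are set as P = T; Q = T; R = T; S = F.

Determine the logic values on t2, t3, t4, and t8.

t1 = P NOR R = T NOR T = F
t2 = S NOR Q = F NOR T = F
t3 = S NOR t2 = F NOR F = T
t4 = t1 NOR S = F NOR F = T
t7 = t4 NOR t1 = T NOR F = F
t8 = t7 NOR t2 = F NOR F = T

t2 = F, t3 = T, t4 = T, t8 = T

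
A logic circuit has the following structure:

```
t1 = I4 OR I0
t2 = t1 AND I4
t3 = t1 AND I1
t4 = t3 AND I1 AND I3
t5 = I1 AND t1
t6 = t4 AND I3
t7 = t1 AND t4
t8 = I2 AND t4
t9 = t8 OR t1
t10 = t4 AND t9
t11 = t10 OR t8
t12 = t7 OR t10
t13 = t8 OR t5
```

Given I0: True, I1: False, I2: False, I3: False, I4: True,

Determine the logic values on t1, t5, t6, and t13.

t1 = True, t5 = False, t6 = False, t13 = False

t1 = I4 OR I0 = True OR True = True
t3 = t1 AND I1 = True AND False = False
t4 = t3 AND I1 AND I3 = False AND False AND False = False
t5 = I1 AND t1 = False AND True = False
t6 = t4 AND I3 = False AND False = False
t8 = I2 AND t4 = False AND False = False
t13 = t8 OR t5 = False OR False = False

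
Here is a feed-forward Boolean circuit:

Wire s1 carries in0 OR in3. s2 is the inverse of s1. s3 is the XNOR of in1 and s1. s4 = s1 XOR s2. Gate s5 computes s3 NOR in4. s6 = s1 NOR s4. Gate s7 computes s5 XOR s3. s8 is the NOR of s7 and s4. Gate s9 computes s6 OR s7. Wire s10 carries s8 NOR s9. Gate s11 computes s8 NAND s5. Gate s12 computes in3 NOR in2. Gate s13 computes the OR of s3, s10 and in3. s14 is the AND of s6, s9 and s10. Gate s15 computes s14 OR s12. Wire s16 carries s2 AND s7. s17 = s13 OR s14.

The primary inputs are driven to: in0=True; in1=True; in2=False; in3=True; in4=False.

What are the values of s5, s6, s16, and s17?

s5 = False, s6 = False, s16 = False, s17 = True

s1 = in0 OR in3 = True OR True = True
s2 = NOT s1 = NOT True = False
s3 = in1 XNOR s1 = True XNOR True = True
s4 = s1 XOR s2 = True XOR False = True
s5 = s3 NOR in4 = True NOR False = False
s6 = s1 NOR s4 = True NOR True = False
s7 = s5 XOR s3 = False XOR True = True
s8 = s7 NOR s4 = True NOR True = False
s9 = s6 OR s7 = False OR True = True
s10 = s8 NOR s9 = False NOR True = False
s13 = s3 OR s10 OR in3 = True OR False OR True = True
s14 = s6 AND s9 AND s10 = False AND True AND False = False
s16 = s2 AND s7 = False AND True = False
s17 = s13 OR s14 = True OR False = True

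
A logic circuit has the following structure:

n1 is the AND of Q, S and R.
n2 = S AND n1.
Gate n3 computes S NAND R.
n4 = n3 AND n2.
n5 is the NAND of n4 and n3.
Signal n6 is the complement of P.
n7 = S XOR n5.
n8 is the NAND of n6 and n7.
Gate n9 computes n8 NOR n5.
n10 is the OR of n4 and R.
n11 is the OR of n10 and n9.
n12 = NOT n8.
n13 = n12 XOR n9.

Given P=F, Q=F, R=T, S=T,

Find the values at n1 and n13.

n1 = F  n13 = F

n1 = Q AND S AND R = F AND T AND T = F
n2 = S AND n1 = T AND F = F
n3 = S NAND R = T NAND T = F
n4 = n3 AND n2 = F AND F = F
n5 = n4 NAND n3 = F NAND F = T
n6 = NOT P = NOT F = T
n7 = S XOR n5 = T XOR T = F
n8 = n6 NAND n7 = T NAND F = T
n9 = n8 NOR n5 = T NOR T = F
n12 = NOT n8 = NOT T = F
n13 = n12 XOR n9 = F XOR F = F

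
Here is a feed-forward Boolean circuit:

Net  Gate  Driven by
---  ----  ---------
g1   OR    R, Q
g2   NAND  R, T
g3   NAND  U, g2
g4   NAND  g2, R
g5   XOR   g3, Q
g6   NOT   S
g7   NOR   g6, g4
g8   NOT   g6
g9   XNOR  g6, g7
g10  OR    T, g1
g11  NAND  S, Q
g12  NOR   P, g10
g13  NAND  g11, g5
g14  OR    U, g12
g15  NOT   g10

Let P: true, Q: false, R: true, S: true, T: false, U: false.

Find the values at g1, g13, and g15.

g1 = R OR Q = true OR false = true
g2 = R NAND T = true NAND false = true
g3 = U NAND g2 = false NAND true = true
g5 = g3 XOR Q = true XOR false = true
g10 = T OR g1 = false OR true = true
g11 = S NAND Q = true NAND false = true
g13 = g11 NAND g5 = true NAND true = false
g15 = NOT g10 = NOT true = false

g1 = true, g13 = false, g15 = false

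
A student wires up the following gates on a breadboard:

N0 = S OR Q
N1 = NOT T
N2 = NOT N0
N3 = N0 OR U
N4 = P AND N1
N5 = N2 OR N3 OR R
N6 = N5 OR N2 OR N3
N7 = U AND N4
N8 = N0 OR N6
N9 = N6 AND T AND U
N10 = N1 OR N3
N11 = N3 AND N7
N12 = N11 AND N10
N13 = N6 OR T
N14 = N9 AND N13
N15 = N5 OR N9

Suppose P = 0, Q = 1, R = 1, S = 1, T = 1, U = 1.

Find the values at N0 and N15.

N0 = S OR Q = 1 OR 1 = 1
N2 = NOT N0 = NOT 1 = 0
N3 = N0 OR U = 1 OR 1 = 1
N5 = N2 OR N3 OR R = 0 OR 1 OR 1 = 1
N6 = N5 OR N2 OR N3 = 1 OR 0 OR 1 = 1
N9 = N6 AND T AND U = 1 AND 1 AND 1 = 1
N15 = N5 OR N9 = 1 OR 1 = 1

N0 = 1; N15 = 1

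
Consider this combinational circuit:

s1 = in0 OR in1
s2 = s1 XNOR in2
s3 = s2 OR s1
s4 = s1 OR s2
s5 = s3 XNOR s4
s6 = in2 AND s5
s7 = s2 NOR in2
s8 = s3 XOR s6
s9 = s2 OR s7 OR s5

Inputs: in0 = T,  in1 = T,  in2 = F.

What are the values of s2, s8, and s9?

s2 = F, s8 = T, s9 = T

s1 = in0 OR in1 = T OR T = T
s2 = s1 XNOR in2 = T XNOR F = F
s3 = s2 OR s1 = F OR T = T
s4 = s1 OR s2 = T OR F = T
s5 = s3 XNOR s4 = T XNOR T = T
s6 = in2 AND s5 = F AND T = F
s7 = s2 NOR in2 = F NOR F = T
s8 = s3 XOR s6 = T XOR F = T
s9 = s2 OR s7 OR s5 = F OR T OR T = T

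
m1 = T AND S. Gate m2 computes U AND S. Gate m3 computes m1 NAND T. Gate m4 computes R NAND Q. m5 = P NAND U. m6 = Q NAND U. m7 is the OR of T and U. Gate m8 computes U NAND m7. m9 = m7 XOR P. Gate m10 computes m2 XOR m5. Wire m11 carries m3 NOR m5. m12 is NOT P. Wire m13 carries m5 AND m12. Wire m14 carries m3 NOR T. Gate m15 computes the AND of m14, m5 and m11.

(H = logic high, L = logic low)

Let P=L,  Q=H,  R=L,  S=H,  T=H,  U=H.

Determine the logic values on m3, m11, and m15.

m3 = L; m11 = L; m15 = L

m1 = T AND S = H AND H = H
m3 = m1 NAND T = H NAND H = L
m5 = P NAND U = L NAND H = H
m11 = m3 NOR m5 = L NOR H = L
m14 = m3 NOR T = L NOR H = L
m15 = m14 AND m5 AND m11 = L AND H AND L = L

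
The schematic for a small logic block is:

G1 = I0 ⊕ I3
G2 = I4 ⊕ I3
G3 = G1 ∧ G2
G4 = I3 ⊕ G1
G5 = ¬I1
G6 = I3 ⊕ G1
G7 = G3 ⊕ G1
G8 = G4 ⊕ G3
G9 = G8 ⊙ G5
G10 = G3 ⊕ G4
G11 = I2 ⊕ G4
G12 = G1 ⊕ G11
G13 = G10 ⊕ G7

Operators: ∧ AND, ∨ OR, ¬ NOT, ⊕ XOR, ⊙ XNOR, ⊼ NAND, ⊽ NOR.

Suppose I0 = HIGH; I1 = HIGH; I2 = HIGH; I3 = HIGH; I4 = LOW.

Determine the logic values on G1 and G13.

G1 = LOW; G13 = HIGH

G1 = I0 XOR I3 = HIGH XOR HIGH = LOW
G2 = I4 XOR I3 = LOW XOR HIGH = HIGH
G3 = G1 AND G2 = LOW AND HIGH = LOW
G4 = I3 XOR G1 = HIGH XOR LOW = HIGH
G7 = G3 XOR G1 = LOW XOR LOW = LOW
G10 = G3 XOR G4 = LOW XOR HIGH = HIGH
G13 = G10 XOR G7 = HIGH XOR LOW = HIGH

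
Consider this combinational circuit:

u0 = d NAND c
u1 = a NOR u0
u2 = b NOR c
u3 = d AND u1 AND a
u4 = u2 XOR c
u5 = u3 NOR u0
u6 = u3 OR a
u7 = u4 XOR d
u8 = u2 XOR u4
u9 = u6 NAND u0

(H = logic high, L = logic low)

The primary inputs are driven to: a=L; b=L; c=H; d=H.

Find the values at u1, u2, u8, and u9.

u1 = H, u2 = L, u8 = H, u9 = H

u0 = d NAND c = H NAND H = L
u1 = a NOR u0 = L NOR L = H
u2 = b NOR c = L NOR H = L
u3 = d AND u1 AND a = H AND H AND L = L
u4 = u2 XOR c = L XOR H = H
u6 = u3 OR a = L OR L = L
u8 = u2 XOR u4 = L XOR H = H
u9 = u6 NAND u0 = L NAND L = H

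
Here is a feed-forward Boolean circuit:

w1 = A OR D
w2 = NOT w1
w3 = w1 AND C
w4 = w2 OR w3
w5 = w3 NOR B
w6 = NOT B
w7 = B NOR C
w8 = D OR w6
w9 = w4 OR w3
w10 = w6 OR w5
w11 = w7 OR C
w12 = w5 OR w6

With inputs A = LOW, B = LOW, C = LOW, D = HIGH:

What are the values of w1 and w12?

w1 = A OR D = LOW OR HIGH = HIGH
w3 = w1 AND C = HIGH AND LOW = LOW
w5 = w3 NOR B = LOW NOR LOW = HIGH
w6 = NOT B = NOT LOW = HIGH
w12 = w5 OR w6 = HIGH OR HIGH = HIGH

w1 = HIGH, w12 = HIGH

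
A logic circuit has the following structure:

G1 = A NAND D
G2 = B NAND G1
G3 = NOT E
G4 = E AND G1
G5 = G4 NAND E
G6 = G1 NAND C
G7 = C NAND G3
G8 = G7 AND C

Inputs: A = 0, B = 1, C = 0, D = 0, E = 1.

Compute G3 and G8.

G3 = 0, G8 = 0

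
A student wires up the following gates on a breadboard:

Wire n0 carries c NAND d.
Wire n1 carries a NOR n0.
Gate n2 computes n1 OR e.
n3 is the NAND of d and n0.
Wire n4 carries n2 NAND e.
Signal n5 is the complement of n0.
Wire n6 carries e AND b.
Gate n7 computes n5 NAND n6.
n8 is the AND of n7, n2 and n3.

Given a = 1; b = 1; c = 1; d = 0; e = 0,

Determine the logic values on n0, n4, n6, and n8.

n0 = 1, n4 = 1, n6 = 0, n8 = 0

n0 = c NAND d = 1 NAND 0 = 1
n1 = a NOR n0 = 1 NOR 1 = 0
n2 = n1 OR e = 0 OR 0 = 0
n3 = d NAND n0 = 0 NAND 1 = 1
n4 = n2 NAND e = 0 NAND 0 = 1
n5 = NOT n0 = NOT 1 = 0
n6 = e AND b = 0 AND 1 = 0
n7 = n5 NAND n6 = 0 NAND 0 = 1
n8 = n7 AND n2 AND n3 = 1 AND 0 AND 1 = 0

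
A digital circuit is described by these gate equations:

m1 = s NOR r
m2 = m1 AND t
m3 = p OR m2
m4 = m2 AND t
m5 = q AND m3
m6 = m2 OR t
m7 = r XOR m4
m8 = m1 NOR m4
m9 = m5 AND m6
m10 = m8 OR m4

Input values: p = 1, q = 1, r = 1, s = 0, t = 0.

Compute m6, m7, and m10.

m1 = s NOR r = 0 NOR 1 = 0
m2 = m1 AND t = 0 AND 0 = 0
m4 = m2 AND t = 0 AND 0 = 0
m6 = m2 OR t = 0 OR 0 = 0
m7 = r XOR m4 = 1 XOR 0 = 1
m8 = m1 NOR m4 = 0 NOR 0 = 1
m10 = m8 OR m4 = 1 OR 0 = 1

m6 = 0; m7 = 1; m10 = 1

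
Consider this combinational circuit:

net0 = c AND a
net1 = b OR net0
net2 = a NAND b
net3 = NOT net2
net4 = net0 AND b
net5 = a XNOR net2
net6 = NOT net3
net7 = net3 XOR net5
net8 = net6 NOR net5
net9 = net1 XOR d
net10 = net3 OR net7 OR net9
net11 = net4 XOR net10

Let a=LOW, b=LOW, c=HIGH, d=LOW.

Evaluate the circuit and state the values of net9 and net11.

net9 = LOW  net11 = LOW

net0 = c AND a = HIGH AND LOW = LOW
net1 = b OR net0 = LOW OR LOW = LOW
net2 = a NAND b = LOW NAND LOW = HIGH
net3 = NOT net2 = NOT HIGH = LOW
net4 = net0 AND b = LOW AND LOW = LOW
net5 = a XNOR net2 = LOW XNOR HIGH = LOW
net7 = net3 XOR net5 = LOW XOR LOW = LOW
net9 = net1 XOR d = LOW XOR LOW = LOW
net10 = net3 OR net7 OR net9 = LOW OR LOW OR LOW = LOW
net11 = net4 XOR net10 = LOW XOR LOW = LOW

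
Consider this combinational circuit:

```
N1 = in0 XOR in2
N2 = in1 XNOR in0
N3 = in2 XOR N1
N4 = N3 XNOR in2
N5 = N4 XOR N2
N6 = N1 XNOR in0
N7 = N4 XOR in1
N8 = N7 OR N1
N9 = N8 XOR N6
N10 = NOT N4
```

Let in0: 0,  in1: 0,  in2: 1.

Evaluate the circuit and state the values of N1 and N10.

N1 = in0 XOR in2 = 0 XOR 1 = 1
N3 = in2 XOR N1 = 1 XOR 1 = 0
N4 = N3 XNOR in2 = 0 XNOR 1 = 0
N10 = NOT N4 = NOT 0 = 1

N1 = 1; N10 = 1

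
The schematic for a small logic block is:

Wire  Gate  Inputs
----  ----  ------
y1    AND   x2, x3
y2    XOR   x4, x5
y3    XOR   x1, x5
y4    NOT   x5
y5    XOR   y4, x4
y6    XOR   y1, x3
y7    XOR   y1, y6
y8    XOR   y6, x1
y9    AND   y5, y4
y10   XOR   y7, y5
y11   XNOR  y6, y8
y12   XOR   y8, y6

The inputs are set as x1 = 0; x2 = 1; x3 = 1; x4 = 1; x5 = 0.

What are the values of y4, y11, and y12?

y1 = x2 AND x3 = 1 AND 1 = 1
y4 = NOT x5 = NOT 0 = 1
y6 = y1 XOR x3 = 1 XOR 1 = 0
y8 = y6 XOR x1 = 0 XOR 0 = 0
y11 = y6 XNOR y8 = 0 XNOR 0 = 1
y12 = y8 XOR y6 = 0 XOR 0 = 0

y4 = 1, y11 = 1, y12 = 0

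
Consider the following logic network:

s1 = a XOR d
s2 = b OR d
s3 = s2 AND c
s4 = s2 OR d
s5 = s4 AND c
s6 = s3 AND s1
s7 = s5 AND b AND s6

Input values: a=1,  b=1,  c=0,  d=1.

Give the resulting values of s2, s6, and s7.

s2 = 1, s6 = 0, s7 = 0

s1 = a XOR d = 1 XOR 1 = 0
s2 = b OR d = 1 OR 1 = 1
s3 = s2 AND c = 1 AND 0 = 0
s4 = s2 OR d = 1 OR 1 = 1
s5 = s4 AND c = 1 AND 0 = 0
s6 = s3 AND s1 = 0 AND 0 = 0
s7 = s5 AND b AND s6 = 0 AND 1 AND 0 = 0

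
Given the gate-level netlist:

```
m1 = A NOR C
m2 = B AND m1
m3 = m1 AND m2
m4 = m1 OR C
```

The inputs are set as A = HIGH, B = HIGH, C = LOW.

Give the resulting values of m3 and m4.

m1 = A NOR C = HIGH NOR LOW = LOW
m2 = B AND m1 = HIGH AND LOW = LOW
m3 = m1 AND m2 = LOW AND LOW = LOW
m4 = m1 OR C = LOW OR LOW = LOW

m3 = LOW; m4 = LOW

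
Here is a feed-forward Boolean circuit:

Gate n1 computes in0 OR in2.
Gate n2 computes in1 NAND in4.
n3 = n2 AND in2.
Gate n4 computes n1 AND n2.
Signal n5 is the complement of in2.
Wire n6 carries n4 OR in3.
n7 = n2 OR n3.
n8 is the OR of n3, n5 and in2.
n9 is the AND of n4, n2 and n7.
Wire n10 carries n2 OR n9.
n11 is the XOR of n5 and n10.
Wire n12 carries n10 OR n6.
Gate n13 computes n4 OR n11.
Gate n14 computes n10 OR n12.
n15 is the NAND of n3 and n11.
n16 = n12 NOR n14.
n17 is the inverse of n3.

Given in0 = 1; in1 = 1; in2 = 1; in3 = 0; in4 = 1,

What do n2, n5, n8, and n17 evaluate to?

n2 = 0  n5 = 0  n8 = 1  n17 = 1

n2 = in1 NAND in4 = 1 NAND 1 = 0
n3 = n2 AND in2 = 0 AND 1 = 0
n5 = NOT in2 = NOT 1 = 0
n8 = n3 OR n5 OR in2 = 0 OR 0 OR 1 = 1
n17 = NOT n3 = NOT 0 = 1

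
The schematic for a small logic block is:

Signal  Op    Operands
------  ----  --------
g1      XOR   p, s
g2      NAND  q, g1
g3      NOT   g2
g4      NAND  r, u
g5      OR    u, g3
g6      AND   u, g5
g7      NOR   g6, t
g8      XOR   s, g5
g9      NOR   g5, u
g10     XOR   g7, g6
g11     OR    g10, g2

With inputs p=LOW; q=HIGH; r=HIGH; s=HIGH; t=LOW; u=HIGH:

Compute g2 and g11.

g1 = p XOR s = LOW XOR HIGH = HIGH
g2 = q NAND g1 = HIGH NAND HIGH = LOW
g3 = NOT g2 = NOT LOW = HIGH
g5 = u OR g3 = HIGH OR HIGH = HIGH
g6 = u AND g5 = HIGH AND HIGH = HIGH
g7 = g6 NOR t = HIGH NOR LOW = LOW
g10 = g7 XOR g6 = LOW XOR HIGH = HIGH
g11 = g10 OR g2 = HIGH OR LOW = HIGH

g2 = LOW  g11 = HIGH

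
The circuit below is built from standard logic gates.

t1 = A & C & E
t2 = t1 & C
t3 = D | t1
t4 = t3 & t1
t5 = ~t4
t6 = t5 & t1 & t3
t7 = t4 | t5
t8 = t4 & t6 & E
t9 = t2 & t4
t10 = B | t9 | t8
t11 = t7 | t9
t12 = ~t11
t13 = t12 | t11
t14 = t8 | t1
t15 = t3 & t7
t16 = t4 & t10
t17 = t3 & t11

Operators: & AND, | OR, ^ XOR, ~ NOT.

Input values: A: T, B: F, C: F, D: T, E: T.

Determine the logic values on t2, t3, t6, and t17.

t1 = A AND C AND E = T AND F AND T = F
t2 = t1 AND C = F AND F = F
t3 = D OR t1 = T OR F = T
t4 = t3 AND t1 = T AND F = F
t5 = NOT t4 = NOT F = T
t6 = t5 AND t1 AND t3 = T AND F AND T = F
t7 = t4 OR t5 = F OR T = T
t9 = t2 AND t4 = F AND F = F
t11 = t7 OR t9 = T OR F = T
t17 = t3 AND t11 = T AND T = T

t2 = F, t3 = T, t6 = F, t17 = T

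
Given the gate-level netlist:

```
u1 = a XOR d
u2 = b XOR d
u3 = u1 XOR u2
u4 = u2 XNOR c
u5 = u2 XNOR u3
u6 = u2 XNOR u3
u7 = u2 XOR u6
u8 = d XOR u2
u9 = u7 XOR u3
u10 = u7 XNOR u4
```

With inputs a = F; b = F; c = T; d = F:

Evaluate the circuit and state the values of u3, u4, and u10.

u1 = a XOR d = F XOR F = F
u2 = b XOR d = F XOR F = F
u3 = u1 XOR u2 = F XOR F = F
u4 = u2 XNOR c = F XNOR T = F
u6 = u2 XNOR u3 = F XNOR F = T
u7 = u2 XOR u6 = F XOR T = T
u10 = u7 XNOR u4 = T XNOR F = F

u3 = F, u4 = F, u10 = F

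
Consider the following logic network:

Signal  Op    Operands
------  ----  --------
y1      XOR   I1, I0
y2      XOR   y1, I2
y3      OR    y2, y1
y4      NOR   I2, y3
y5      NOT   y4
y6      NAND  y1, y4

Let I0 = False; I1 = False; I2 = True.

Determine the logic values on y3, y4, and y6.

y1 = I1 XOR I0 = False XOR False = False
y2 = y1 XOR I2 = False XOR True = True
y3 = y2 OR y1 = True OR False = True
y4 = I2 NOR y3 = True NOR True = False
y6 = y1 NAND y4 = False NAND False = True

y3 = True, y4 = False, y6 = True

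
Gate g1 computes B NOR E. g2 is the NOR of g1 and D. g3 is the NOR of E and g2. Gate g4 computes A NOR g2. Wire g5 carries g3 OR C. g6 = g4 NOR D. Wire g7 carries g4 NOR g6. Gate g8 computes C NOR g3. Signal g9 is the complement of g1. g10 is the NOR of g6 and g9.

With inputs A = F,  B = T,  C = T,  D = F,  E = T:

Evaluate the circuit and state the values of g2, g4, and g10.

g2 = T; g4 = F; g10 = F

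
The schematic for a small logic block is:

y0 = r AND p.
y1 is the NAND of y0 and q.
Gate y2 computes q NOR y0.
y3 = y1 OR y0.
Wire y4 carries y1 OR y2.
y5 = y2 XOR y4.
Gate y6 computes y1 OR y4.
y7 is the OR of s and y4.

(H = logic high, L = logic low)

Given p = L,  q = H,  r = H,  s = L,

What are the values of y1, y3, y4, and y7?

y1 = H; y3 = H; y4 = H; y7 = H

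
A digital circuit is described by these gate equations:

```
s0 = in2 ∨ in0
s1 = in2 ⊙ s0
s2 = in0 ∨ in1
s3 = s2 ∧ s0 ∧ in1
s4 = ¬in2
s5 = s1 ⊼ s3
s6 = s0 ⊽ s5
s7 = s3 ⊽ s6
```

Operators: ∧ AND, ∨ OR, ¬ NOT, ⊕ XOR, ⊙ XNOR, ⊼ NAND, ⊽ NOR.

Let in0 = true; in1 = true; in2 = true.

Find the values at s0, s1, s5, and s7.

s0 = true, s1 = true, s5 = false, s7 = false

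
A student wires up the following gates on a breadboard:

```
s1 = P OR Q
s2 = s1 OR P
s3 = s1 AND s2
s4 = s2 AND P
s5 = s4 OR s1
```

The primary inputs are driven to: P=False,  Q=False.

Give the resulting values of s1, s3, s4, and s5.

s1 = P OR Q = False OR False = False
s2 = s1 OR P = False OR False = False
s3 = s1 AND s2 = False AND False = False
s4 = s2 AND P = False AND False = False
s5 = s4 OR s1 = False OR False = False

s1 = False; s3 = False; s4 = False; s5 = False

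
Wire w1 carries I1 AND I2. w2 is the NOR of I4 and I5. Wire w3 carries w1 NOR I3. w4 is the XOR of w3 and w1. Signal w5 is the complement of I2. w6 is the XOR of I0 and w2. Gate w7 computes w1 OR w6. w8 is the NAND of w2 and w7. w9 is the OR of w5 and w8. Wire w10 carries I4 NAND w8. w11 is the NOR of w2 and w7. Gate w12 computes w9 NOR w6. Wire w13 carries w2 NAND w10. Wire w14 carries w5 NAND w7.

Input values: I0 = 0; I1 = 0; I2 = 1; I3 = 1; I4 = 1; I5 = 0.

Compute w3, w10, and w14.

w3 = 0; w10 = 0; w14 = 1

w1 = I1 AND I2 = 0 AND 1 = 0
w2 = I4 NOR I5 = 1 NOR 0 = 0
w3 = w1 NOR I3 = 0 NOR 1 = 0
w5 = NOT I2 = NOT 1 = 0
w6 = I0 XOR w2 = 0 XOR 0 = 0
w7 = w1 OR w6 = 0 OR 0 = 0
w8 = w2 NAND w7 = 0 NAND 0 = 1
w10 = I4 NAND w8 = 1 NAND 1 = 0
w14 = w5 NAND w7 = 0 NAND 0 = 1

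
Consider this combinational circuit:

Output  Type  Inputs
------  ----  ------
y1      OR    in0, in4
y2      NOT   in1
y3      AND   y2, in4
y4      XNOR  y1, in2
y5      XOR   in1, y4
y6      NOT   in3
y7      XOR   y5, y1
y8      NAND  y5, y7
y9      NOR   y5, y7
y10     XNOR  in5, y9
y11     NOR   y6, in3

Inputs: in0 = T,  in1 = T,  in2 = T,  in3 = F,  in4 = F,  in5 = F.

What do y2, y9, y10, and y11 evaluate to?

y2 = F; y9 = F; y10 = T; y11 = F

y1 = in0 OR in4 = T OR F = T
y2 = NOT in1 = NOT T = F
y4 = y1 XNOR in2 = T XNOR T = T
y5 = in1 XOR y4 = T XOR T = F
y6 = NOT in3 = NOT F = T
y7 = y5 XOR y1 = F XOR T = T
y9 = y5 NOR y7 = F NOR T = F
y10 = in5 XNOR y9 = F XNOR F = T
y11 = y6 NOR in3 = T NOR F = F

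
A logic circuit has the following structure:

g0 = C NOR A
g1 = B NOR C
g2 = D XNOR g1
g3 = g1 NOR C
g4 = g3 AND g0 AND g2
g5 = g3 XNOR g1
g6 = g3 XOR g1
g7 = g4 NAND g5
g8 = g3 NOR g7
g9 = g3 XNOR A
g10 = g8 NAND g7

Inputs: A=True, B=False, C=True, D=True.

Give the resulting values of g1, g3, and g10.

g1 = False  g3 = False  g10 = True

g0 = C NOR A = True NOR True = False
g1 = B NOR C = False NOR True = False
g2 = D XNOR g1 = True XNOR False = False
g3 = g1 NOR C = False NOR True = False
g4 = g3 AND g0 AND g2 = False AND False AND False = False
g5 = g3 XNOR g1 = False XNOR False = True
g7 = g4 NAND g5 = False NAND True = True
g8 = g3 NOR g7 = False NOR True = False
g10 = g8 NAND g7 = False NAND True = True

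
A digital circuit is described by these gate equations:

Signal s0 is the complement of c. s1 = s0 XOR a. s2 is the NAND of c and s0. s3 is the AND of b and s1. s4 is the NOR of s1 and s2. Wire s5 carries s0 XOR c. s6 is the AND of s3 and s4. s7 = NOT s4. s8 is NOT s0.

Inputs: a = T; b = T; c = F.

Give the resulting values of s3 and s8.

s3 = F, s8 = F

s0 = NOT c = NOT F = T
s1 = s0 XOR a = T XOR T = F
s3 = b AND s1 = T AND F = F
s8 = NOT s0 = NOT T = F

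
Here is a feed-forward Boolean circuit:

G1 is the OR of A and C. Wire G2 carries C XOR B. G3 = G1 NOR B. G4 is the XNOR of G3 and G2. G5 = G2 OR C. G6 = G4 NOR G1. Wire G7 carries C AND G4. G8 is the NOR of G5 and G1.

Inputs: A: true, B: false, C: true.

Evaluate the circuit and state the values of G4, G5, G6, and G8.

G4 = false, G5 = true, G6 = false, G8 = false

G1 = A OR C = true OR true = true
G2 = C XOR B = true XOR false = true
G3 = G1 NOR B = true NOR false = false
G4 = G3 XNOR G2 = false XNOR true = false
G5 = G2 OR C = true OR true = true
G6 = G4 NOR G1 = false NOR true = false
G8 = G5 NOR G1 = true NOR true = false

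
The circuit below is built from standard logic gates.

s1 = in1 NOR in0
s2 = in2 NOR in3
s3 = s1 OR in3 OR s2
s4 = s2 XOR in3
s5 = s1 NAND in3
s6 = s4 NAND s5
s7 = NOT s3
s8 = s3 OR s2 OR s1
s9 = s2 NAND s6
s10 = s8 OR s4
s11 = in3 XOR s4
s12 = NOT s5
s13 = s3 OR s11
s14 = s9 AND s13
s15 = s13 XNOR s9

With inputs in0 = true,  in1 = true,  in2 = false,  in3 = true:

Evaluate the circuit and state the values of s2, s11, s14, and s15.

s1 = in1 NOR in0 = true NOR true = false
s2 = in2 NOR in3 = false NOR true = false
s3 = s1 OR in3 OR s2 = false OR true OR false = true
s4 = s2 XOR in3 = false XOR true = true
s5 = s1 NAND in3 = false NAND true = true
s6 = s4 NAND s5 = true NAND true = false
s9 = s2 NAND s6 = false NAND false = true
s11 = in3 XOR s4 = true XOR true = false
s13 = s3 OR s11 = true OR false = true
s14 = s9 AND s13 = true AND true = true
s15 = s13 XNOR s9 = true XNOR true = true

s2 = false, s11 = false, s14 = true, s15 = true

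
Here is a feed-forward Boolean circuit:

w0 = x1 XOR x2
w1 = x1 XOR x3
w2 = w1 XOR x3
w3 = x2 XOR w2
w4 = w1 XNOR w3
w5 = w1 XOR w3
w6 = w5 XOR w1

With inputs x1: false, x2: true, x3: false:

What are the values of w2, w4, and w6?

w1 = x1 XOR x3 = false XOR false = false
w2 = w1 XOR x3 = false XOR false = false
w3 = x2 XOR w2 = true XOR false = true
w4 = w1 XNOR w3 = false XNOR true = false
w5 = w1 XOR w3 = false XOR true = true
w6 = w5 XOR w1 = true XOR false = true

w2 = false, w4 = false, w6 = true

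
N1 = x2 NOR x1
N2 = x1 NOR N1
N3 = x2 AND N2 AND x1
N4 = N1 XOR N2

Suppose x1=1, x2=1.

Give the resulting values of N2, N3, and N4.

N1 = x2 NOR x1 = 1 NOR 1 = 0
N2 = x1 NOR N1 = 1 NOR 0 = 0
N3 = x2 AND N2 AND x1 = 1 AND 0 AND 1 = 0
N4 = N1 XOR N2 = 0 XOR 0 = 0

N2 = 0, N3 = 0, N4 = 0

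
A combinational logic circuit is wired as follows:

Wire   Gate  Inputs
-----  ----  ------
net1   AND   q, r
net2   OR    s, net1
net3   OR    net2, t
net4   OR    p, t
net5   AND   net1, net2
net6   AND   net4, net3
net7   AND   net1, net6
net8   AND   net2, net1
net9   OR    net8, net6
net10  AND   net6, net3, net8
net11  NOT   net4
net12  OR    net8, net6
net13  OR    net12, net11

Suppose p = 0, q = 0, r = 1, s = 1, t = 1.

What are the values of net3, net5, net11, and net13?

net3 = 1, net5 = 0, net11 = 0, net13 = 1

net1 = q AND r = 0 AND 1 = 0
net2 = s OR net1 = 1 OR 0 = 1
net3 = net2 OR t = 1 OR 1 = 1
net4 = p OR t = 0 OR 1 = 1
net5 = net1 AND net2 = 0 AND 1 = 0
net6 = net4 AND net3 = 1 AND 1 = 1
net8 = net2 AND net1 = 1 AND 0 = 0
net11 = NOT net4 = NOT 1 = 0
net12 = net8 OR net6 = 0 OR 1 = 1
net13 = net12 OR net11 = 1 OR 0 = 1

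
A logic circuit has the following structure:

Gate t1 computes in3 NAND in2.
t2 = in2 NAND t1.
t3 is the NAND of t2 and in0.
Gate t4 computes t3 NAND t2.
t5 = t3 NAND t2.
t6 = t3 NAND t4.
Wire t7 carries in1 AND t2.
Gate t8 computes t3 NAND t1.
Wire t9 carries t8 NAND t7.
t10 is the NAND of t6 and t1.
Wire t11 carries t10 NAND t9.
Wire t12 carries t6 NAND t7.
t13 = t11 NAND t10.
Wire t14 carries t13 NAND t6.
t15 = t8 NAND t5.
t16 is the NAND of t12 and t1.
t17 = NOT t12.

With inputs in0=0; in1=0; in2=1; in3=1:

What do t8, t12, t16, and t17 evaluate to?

t8 = 1  t12 = 1  t16 = 1  t17 = 0

t1 = in3 NAND in2 = 1 NAND 1 = 0
t2 = in2 NAND t1 = 1 NAND 0 = 1
t3 = t2 NAND in0 = 1 NAND 0 = 1
t4 = t3 NAND t2 = 1 NAND 1 = 0
t6 = t3 NAND t4 = 1 NAND 0 = 1
t7 = in1 AND t2 = 0 AND 1 = 0
t8 = t3 NAND t1 = 1 NAND 0 = 1
t12 = t6 NAND t7 = 1 NAND 0 = 1
t16 = t12 NAND t1 = 1 NAND 0 = 1
t17 = NOT t12 = NOT 1 = 0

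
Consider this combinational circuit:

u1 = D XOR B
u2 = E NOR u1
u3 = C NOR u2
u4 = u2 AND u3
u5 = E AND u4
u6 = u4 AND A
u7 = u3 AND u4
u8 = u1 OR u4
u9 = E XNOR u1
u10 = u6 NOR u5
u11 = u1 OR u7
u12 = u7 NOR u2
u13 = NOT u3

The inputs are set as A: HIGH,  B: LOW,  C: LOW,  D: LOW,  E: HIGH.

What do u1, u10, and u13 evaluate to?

u1 = LOW; u10 = HIGH; u13 = LOW

u1 = D XOR B = LOW XOR LOW = LOW
u2 = E NOR u1 = HIGH NOR LOW = LOW
u3 = C NOR u2 = LOW NOR LOW = HIGH
u4 = u2 AND u3 = LOW AND HIGH = LOW
u5 = E AND u4 = HIGH AND LOW = LOW
u6 = u4 AND A = LOW AND HIGH = LOW
u10 = u6 NOR u5 = LOW NOR LOW = HIGH
u13 = NOT u3 = NOT HIGH = LOW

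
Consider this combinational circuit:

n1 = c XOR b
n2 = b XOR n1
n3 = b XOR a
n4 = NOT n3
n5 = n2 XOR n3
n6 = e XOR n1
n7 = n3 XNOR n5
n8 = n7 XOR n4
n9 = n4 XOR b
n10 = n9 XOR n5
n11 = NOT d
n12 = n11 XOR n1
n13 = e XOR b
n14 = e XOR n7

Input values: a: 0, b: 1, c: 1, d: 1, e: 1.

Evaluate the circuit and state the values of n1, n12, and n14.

n1 = c XOR b = 1 XOR 1 = 0
n2 = b XOR n1 = 1 XOR 0 = 1
n3 = b XOR a = 1 XOR 0 = 1
n5 = n2 XOR n3 = 1 XOR 1 = 0
n7 = n3 XNOR n5 = 1 XNOR 0 = 0
n11 = NOT d = NOT 1 = 0
n12 = n11 XOR n1 = 0 XOR 0 = 0
n14 = e XOR n7 = 1 XOR 0 = 1

n1 = 0, n12 = 0, n14 = 1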